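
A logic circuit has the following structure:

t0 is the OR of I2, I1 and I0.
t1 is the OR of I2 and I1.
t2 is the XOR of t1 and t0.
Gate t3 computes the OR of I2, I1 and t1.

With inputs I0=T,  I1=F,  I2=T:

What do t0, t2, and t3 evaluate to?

t0 = T; t2 = F; t3 = T

t0 = I2 OR I1 OR I0 = T OR F OR T = T
t1 = I2 OR I1 = T OR F = T
t2 = t1 XOR t0 = T XOR T = F
t3 = I2 OR I1 OR t1 = T OR F OR T = T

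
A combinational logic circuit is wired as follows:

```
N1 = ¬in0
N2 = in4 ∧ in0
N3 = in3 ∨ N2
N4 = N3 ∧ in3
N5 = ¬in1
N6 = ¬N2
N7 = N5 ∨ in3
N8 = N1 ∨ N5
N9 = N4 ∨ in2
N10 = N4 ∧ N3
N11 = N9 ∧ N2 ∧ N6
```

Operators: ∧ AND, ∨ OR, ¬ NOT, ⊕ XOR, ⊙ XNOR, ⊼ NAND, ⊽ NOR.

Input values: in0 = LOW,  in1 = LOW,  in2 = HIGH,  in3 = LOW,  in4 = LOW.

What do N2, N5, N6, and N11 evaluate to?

N2 = LOW, N5 = HIGH, N6 = HIGH, N11 = LOW

N2 = in4 AND in0 = LOW AND LOW = LOW
N3 = in3 OR N2 = LOW OR LOW = LOW
N4 = N3 AND in3 = LOW AND LOW = LOW
N5 = NOT in1 = NOT LOW = HIGH
N6 = NOT N2 = NOT LOW = HIGH
N9 = N4 OR in2 = LOW OR HIGH = HIGH
N11 = N9 AND N2 AND N6 = HIGH AND LOW AND HIGH = LOW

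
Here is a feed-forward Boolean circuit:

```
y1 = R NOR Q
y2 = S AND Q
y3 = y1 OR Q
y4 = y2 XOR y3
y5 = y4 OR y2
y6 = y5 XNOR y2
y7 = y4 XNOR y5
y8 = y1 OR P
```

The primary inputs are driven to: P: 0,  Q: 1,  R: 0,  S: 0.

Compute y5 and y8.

y5 = 1; y8 = 0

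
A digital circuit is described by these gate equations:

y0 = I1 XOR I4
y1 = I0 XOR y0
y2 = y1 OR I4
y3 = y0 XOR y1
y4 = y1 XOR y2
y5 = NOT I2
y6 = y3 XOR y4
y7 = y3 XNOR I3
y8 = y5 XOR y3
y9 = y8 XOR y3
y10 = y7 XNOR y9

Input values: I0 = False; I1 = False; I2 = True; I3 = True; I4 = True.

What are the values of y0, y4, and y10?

y0 = I1 XOR I4 = False XOR True = True
y1 = I0 XOR y0 = False XOR True = True
y2 = y1 OR I4 = True OR True = True
y3 = y0 XOR y1 = True XOR True = False
y4 = y1 XOR y2 = True XOR True = False
y5 = NOT I2 = NOT True = False
y7 = y3 XNOR I3 = False XNOR True = False
y8 = y5 XOR y3 = False XOR False = False
y9 = y8 XOR y3 = False XOR False = False
y10 = y7 XNOR y9 = False XNOR False = True

y0 = True; y4 = False; y10 = True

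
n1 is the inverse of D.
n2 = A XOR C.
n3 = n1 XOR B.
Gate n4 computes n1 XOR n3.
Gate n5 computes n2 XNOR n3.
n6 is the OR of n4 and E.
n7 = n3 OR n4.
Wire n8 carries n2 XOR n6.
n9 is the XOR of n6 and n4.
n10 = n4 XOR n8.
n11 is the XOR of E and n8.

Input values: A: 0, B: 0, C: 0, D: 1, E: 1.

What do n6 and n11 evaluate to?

n6 = 1  n11 = 0

n1 = NOT D = NOT 1 = 0
n2 = A XOR C = 0 XOR 0 = 0
n3 = n1 XOR B = 0 XOR 0 = 0
n4 = n1 XOR n3 = 0 XOR 0 = 0
n6 = n4 OR E = 0 OR 1 = 1
n8 = n2 XOR n6 = 0 XOR 1 = 1
n11 = E XOR n8 = 1 XOR 1 = 0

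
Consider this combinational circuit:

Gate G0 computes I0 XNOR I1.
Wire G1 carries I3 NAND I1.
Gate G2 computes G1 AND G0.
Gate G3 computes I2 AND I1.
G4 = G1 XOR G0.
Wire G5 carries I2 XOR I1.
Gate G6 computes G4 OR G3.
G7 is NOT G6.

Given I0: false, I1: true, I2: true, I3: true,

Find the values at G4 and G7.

G4 = false  G7 = false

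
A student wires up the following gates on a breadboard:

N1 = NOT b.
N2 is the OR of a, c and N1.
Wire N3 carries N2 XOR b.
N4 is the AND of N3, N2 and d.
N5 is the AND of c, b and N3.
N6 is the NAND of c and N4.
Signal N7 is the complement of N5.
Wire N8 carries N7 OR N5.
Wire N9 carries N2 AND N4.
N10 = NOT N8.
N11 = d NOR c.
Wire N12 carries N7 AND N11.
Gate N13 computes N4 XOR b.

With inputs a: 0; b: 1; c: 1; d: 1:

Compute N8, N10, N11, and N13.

N8 = 1, N10 = 0, N11 = 0, N13 = 1

N1 = NOT b = NOT 1 = 0
N2 = a OR c OR N1 = 0 OR 1 OR 0 = 1
N3 = N2 XOR b = 1 XOR 1 = 0
N4 = N3 AND N2 AND d = 0 AND 1 AND 1 = 0
N5 = c AND b AND N3 = 1 AND 1 AND 0 = 0
N7 = NOT N5 = NOT 0 = 1
N8 = N7 OR N5 = 1 OR 0 = 1
N10 = NOT N8 = NOT 1 = 0
N11 = d NOR c = 1 NOR 1 = 0
N13 = N4 XOR b = 0 XOR 1 = 1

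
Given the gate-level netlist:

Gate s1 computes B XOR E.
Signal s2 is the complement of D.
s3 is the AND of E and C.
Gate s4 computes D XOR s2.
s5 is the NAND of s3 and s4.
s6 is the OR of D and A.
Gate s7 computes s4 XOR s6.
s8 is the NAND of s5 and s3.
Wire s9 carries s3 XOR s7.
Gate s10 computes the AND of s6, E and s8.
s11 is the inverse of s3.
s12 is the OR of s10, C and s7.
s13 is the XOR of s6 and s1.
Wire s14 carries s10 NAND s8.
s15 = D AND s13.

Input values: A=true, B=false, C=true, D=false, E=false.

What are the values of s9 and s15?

s9 = false  s15 = false

s1 = B XOR E = false XOR false = false
s2 = NOT D = NOT false = true
s3 = E AND C = false AND true = false
s4 = D XOR s2 = false XOR true = true
s6 = D OR A = false OR true = true
s7 = s4 XOR s6 = true XOR true = false
s9 = s3 XOR s7 = false XOR false = false
s13 = s6 XOR s1 = true XOR false = true
s15 = D AND s13 = false AND true = false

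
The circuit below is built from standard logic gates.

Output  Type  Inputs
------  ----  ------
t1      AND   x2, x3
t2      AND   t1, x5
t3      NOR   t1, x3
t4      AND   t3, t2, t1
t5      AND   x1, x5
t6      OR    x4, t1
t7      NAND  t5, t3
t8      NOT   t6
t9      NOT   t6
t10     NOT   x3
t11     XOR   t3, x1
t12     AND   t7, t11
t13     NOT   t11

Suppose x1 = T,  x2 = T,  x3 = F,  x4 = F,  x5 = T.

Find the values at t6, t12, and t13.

t1 = x2 AND x3 = T AND F = F
t3 = t1 NOR x3 = F NOR F = T
t5 = x1 AND x5 = T AND T = T
t6 = x4 OR t1 = F OR F = F
t7 = t5 NAND t3 = T NAND T = F
t11 = t3 XOR x1 = T XOR T = F
t12 = t7 AND t11 = F AND F = F
t13 = NOT t11 = NOT F = T

t6 = F; t12 = F; t13 = T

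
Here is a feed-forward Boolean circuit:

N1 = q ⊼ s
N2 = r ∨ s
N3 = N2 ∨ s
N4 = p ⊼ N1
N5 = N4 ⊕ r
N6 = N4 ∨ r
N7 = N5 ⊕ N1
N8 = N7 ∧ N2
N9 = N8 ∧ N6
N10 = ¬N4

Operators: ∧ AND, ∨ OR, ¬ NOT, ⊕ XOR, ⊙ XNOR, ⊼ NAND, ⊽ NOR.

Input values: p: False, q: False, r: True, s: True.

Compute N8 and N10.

N8 = True, N10 = False

N1 = q NAND s = False NAND True = True
N2 = r OR s = True OR True = True
N4 = p NAND N1 = False NAND True = True
N5 = N4 XOR r = True XOR True = False
N7 = N5 XOR N1 = False XOR True = True
N8 = N7 AND N2 = True AND True = True
N10 = NOT N4 = NOT True = False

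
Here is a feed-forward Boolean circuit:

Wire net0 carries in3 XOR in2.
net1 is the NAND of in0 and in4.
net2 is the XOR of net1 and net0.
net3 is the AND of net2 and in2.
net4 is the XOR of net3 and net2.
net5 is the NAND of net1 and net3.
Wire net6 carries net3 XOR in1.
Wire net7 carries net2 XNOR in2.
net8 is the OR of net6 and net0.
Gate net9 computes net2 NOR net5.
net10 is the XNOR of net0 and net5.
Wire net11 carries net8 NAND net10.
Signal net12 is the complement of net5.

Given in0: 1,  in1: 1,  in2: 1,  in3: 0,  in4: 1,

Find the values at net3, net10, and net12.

net3 = 1, net10 = 1, net12 = 0

net0 = in3 XOR in2 = 0 XOR 1 = 1
net1 = in0 NAND in4 = 1 NAND 1 = 0
net2 = net1 XOR net0 = 0 XOR 1 = 1
net3 = net2 AND in2 = 1 AND 1 = 1
net5 = net1 NAND net3 = 0 NAND 1 = 1
net10 = net0 XNOR net5 = 1 XNOR 1 = 1
net12 = NOT net5 = NOT 1 = 0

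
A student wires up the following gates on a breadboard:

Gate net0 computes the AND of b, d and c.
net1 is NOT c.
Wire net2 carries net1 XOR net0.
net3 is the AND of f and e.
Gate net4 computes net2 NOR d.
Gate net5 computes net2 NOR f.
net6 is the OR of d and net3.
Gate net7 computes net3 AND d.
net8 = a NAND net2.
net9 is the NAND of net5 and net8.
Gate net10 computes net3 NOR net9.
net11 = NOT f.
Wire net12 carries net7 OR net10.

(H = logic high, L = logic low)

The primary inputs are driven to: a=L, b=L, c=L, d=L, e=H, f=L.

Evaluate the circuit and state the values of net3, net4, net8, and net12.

net3 = L, net4 = L, net8 = H, net12 = L

net0 = b AND d AND c = L AND L AND L = L
net1 = NOT c = NOT L = H
net2 = net1 XOR net0 = H XOR L = H
net3 = f AND e = L AND H = L
net4 = net2 NOR d = H NOR L = L
net5 = net2 NOR f = H NOR L = L
net7 = net3 AND d = L AND L = L
net8 = a NAND net2 = L NAND H = H
net9 = net5 NAND net8 = L NAND H = H
net10 = net3 NOR net9 = L NOR H = L
net12 = net7 OR net10 = L OR L = L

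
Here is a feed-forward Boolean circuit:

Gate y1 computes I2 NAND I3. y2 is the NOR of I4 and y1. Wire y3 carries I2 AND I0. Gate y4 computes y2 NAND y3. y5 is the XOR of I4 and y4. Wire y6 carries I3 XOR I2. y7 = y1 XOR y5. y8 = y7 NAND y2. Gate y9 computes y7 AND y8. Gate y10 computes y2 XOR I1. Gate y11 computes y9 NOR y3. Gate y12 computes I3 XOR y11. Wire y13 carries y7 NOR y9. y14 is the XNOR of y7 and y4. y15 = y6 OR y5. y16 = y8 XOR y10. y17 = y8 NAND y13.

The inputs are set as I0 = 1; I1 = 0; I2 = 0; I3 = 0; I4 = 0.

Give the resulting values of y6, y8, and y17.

y6 = 0  y8 = 1  y17 = 0

y1 = I2 NAND I3 = 0 NAND 0 = 1
y2 = I4 NOR y1 = 0 NOR 1 = 0
y3 = I2 AND I0 = 0 AND 1 = 0
y4 = y2 NAND y3 = 0 NAND 0 = 1
y5 = I4 XOR y4 = 0 XOR 1 = 1
y6 = I3 XOR I2 = 0 XOR 0 = 0
y7 = y1 XOR y5 = 1 XOR 1 = 0
y8 = y7 NAND y2 = 0 NAND 0 = 1
y9 = y7 AND y8 = 0 AND 1 = 0
y13 = y7 NOR y9 = 0 NOR 0 = 1
y17 = y8 NAND y13 = 1 NAND 1 = 0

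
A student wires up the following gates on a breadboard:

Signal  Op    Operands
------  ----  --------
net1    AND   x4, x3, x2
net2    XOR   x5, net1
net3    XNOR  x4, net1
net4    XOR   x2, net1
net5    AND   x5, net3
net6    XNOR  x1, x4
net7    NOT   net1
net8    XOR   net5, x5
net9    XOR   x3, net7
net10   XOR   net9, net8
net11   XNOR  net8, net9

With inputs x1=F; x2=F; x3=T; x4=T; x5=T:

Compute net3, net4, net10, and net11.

net1 = x4 AND x3 AND x2 = T AND T AND F = F
net3 = x4 XNOR net1 = T XNOR F = F
net4 = x2 XOR net1 = F XOR F = F
net5 = x5 AND net3 = T AND F = F
net7 = NOT net1 = NOT F = T
net8 = net5 XOR x5 = F XOR T = T
net9 = x3 XOR net7 = T XOR T = F
net10 = net9 XOR net8 = F XOR T = T
net11 = net8 XNOR net9 = T XNOR F = F

net3 = F; net4 = F; net10 = T; net11 = F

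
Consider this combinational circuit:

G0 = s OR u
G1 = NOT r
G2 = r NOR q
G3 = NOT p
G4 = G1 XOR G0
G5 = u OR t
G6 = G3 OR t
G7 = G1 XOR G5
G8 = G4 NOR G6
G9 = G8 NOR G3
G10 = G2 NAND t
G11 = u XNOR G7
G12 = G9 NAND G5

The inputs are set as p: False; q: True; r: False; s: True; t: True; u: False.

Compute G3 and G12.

G0 = s OR u = True OR False = True
G1 = NOT r = NOT False = True
G3 = NOT p = NOT False = True
G4 = G1 XOR G0 = True XOR True = False
G5 = u OR t = False OR True = True
G6 = G3 OR t = True OR True = True
G8 = G4 NOR G6 = False NOR True = False
G9 = G8 NOR G3 = False NOR True = False
G12 = G9 NAND G5 = False NAND True = True

G3 = True, G12 = True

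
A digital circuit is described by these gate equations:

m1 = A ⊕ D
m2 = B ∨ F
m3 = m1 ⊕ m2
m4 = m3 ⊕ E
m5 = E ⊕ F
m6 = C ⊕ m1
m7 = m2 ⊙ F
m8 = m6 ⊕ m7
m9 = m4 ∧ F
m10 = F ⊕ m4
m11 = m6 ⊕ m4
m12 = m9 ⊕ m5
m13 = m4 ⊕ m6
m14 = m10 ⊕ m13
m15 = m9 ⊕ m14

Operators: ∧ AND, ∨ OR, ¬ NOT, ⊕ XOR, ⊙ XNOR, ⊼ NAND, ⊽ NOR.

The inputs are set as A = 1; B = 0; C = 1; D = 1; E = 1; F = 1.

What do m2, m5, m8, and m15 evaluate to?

m1 = A XOR D = 1 XOR 1 = 0
m2 = B OR F = 0 OR 1 = 1
m3 = m1 XOR m2 = 0 XOR 1 = 1
m4 = m3 XOR E = 1 XOR 1 = 0
m5 = E XOR F = 1 XOR 1 = 0
m6 = C XOR m1 = 1 XOR 0 = 1
m7 = m2 XNOR F = 1 XNOR 1 = 1
m8 = m6 XOR m7 = 1 XOR 1 = 0
m9 = m4 AND F = 0 AND 1 = 0
m10 = F XOR m4 = 1 XOR 0 = 1
m13 = m4 XOR m6 = 0 XOR 1 = 1
m14 = m10 XOR m13 = 1 XOR 1 = 0
m15 = m9 XOR m14 = 0 XOR 0 = 0

m2 = 1; m5 = 0; m8 = 0; m15 = 0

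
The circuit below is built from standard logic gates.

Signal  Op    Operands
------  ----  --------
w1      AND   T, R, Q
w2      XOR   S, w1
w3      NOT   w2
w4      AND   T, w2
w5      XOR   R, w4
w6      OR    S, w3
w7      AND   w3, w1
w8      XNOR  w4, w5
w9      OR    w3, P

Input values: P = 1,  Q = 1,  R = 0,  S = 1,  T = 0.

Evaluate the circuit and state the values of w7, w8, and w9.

w7 = 0  w8 = 1  w9 = 1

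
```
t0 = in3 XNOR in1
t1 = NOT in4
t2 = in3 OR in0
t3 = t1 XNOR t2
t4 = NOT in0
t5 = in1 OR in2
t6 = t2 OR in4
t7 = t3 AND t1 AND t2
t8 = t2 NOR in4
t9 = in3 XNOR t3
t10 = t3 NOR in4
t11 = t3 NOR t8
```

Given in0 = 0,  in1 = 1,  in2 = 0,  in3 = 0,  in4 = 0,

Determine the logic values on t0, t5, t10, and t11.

t0 = 0  t5 = 1  t10 = 1  t11 = 0

t0 = in3 XNOR in1 = 0 XNOR 1 = 0
t1 = NOT in4 = NOT 0 = 1
t2 = in3 OR in0 = 0 OR 0 = 0
t3 = t1 XNOR t2 = 1 XNOR 0 = 0
t5 = in1 OR in2 = 1 OR 0 = 1
t8 = t2 NOR in4 = 0 NOR 0 = 1
t10 = t3 NOR in4 = 0 NOR 0 = 1
t11 = t3 NOR t8 = 0 NOR 1 = 0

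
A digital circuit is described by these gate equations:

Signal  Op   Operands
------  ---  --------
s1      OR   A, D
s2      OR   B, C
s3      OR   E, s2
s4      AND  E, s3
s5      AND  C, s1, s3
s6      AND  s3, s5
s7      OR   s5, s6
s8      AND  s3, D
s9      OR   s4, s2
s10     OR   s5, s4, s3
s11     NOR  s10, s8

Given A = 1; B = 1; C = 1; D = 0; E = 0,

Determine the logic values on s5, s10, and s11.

s5 = 1, s10 = 1, s11 = 0

s1 = A OR D = 1 OR 0 = 1
s2 = B OR C = 1 OR 1 = 1
s3 = E OR s2 = 0 OR 1 = 1
s4 = E AND s3 = 0 AND 1 = 0
s5 = C AND s1 AND s3 = 1 AND 1 AND 1 = 1
s8 = s3 AND D = 1 AND 0 = 0
s10 = s5 OR s4 OR s3 = 1 OR 0 OR 1 = 1
s11 = s10 NOR s8 = 1 NOR 0 = 0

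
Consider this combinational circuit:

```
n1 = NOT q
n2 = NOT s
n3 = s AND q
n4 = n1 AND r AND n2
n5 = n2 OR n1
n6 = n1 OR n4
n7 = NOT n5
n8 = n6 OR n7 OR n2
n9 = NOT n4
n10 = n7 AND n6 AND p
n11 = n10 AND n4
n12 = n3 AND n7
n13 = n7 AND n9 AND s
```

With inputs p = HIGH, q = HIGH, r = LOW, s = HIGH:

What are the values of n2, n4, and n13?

n2 = LOW, n4 = LOW, n13 = HIGH

n1 = NOT q = NOT HIGH = LOW
n2 = NOT s = NOT HIGH = LOW
n4 = n1 AND r AND n2 = LOW AND LOW AND LOW = LOW
n5 = n2 OR n1 = LOW OR LOW = LOW
n7 = NOT n5 = NOT LOW = HIGH
n9 = NOT n4 = NOT LOW = HIGH
n13 = n7 AND n9 AND s = HIGH AND HIGH AND HIGH = HIGH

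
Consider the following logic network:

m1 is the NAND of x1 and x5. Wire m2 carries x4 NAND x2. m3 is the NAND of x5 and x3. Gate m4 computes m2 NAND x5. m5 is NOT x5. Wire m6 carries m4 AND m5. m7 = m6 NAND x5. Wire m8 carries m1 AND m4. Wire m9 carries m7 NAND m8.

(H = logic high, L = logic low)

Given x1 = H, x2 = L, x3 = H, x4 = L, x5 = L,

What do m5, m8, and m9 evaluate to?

m5 = H  m8 = H  m9 = L

m1 = x1 NAND x5 = H NAND L = H
m2 = x4 NAND x2 = L NAND L = H
m4 = m2 NAND x5 = H NAND L = H
m5 = NOT x5 = NOT L = H
m6 = m4 AND m5 = H AND H = H
m7 = m6 NAND x5 = H NAND L = H
m8 = m1 AND m4 = H AND H = H
m9 = m7 NAND m8 = H NAND H = L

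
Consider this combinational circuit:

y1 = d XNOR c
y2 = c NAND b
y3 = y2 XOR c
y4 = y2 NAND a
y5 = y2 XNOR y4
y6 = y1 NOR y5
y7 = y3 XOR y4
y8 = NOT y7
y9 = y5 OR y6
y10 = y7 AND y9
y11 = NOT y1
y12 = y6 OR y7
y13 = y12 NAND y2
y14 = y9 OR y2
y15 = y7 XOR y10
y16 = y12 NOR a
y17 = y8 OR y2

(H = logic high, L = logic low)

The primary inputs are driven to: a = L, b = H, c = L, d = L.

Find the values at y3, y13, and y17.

y1 = d XNOR c = L XNOR L = H
y2 = c NAND b = L NAND H = H
y3 = y2 XOR c = H XOR L = H
y4 = y2 NAND a = H NAND L = H
y5 = y2 XNOR y4 = H XNOR H = H
y6 = y1 NOR y5 = H NOR H = L
y7 = y3 XOR y4 = H XOR H = L
y8 = NOT y7 = NOT L = H
y12 = y6 OR y7 = L OR L = L
y13 = y12 NAND y2 = L NAND H = H
y17 = y8 OR y2 = H OR H = H

y3 = H, y13 = H, y17 = H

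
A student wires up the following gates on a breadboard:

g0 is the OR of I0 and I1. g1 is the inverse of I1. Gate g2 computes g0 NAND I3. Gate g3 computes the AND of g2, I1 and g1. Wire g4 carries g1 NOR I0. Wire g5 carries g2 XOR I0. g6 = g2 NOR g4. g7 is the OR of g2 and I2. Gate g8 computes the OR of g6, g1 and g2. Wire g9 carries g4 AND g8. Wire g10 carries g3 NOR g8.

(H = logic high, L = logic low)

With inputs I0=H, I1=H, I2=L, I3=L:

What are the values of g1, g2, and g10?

g1 = L, g2 = H, g10 = L

g0 = I0 OR I1 = H OR H = H
g1 = NOT I1 = NOT H = L
g2 = g0 NAND I3 = H NAND L = H
g3 = g2 AND I1 AND g1 = H AND H AND L = L
g4 = g1 NOR I0 = L NOR H = L
g6 = g2 NOR g4 = H NOR L = L
g8 = g6 OR g1 OR g2 = L OR L OR H = H
g10 = g3 NOR g8 = L NOR H = L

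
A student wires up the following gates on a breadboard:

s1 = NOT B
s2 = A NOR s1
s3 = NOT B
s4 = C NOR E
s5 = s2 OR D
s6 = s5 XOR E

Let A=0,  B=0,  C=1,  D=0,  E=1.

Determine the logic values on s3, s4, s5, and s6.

s3 = 1  s4 = 0  s5 = 0  s6 = 1

s1 = NOT B = NOT 0 = 1
s2 = A NOR s1 = 0 NOR 1 = 0
s3 = NOT B = NOT 0 = 1
s4 = C NOR E = 1 NOR 1 = 0
s5 = s2 OR D = 0 OR 0 = 0
s6 = s5 XOR E = 0 XOR 1 = 1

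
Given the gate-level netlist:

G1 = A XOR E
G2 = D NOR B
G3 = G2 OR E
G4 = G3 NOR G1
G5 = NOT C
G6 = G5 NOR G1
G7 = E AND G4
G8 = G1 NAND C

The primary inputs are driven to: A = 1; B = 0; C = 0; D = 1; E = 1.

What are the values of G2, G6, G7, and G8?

G2 = 0  G6 = 0  G7 = 0  G8 = 1

G1 = A XOR E = 1 XOR 1 = 0
G2 = D NOR B = 1 NOR 0 = 0
G3 = G2 OR E = 0 OR 1 = 1
G4 = G3 NOR G1 = 1 NOR 0 = 0
G5 = NOT C = NOT 0 = 1
G6 = G5 NOR G1 = 1 NOR 0 = 0
G7 = E AND G4 = 1 AND 0 = 0
G8 = G1 NAND C = 0 NAND 0 = 1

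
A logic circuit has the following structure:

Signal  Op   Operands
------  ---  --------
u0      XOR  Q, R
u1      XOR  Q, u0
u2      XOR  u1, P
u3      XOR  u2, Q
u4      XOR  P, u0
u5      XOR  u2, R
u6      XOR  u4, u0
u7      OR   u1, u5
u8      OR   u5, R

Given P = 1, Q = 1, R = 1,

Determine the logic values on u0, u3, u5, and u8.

u0 = 0, u3 = 1, u5 = 1, u8 = 1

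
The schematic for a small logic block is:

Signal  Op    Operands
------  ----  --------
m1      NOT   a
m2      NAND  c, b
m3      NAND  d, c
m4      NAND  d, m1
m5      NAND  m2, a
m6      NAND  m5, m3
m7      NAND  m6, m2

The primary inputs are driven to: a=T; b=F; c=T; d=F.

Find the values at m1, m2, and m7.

m1 = NOT a = NOT T = F
m2 = c NAND b = T NAND F = T
m3 = d NAND c = F NAND T = T
m5 = m2 NAND a = T NAND T = F
m6 = m5 NAND m3 = F NAND T = T
m7 = m6 NAND m2 = T NAND T = F

m1 = F; m2 = T; m7 = F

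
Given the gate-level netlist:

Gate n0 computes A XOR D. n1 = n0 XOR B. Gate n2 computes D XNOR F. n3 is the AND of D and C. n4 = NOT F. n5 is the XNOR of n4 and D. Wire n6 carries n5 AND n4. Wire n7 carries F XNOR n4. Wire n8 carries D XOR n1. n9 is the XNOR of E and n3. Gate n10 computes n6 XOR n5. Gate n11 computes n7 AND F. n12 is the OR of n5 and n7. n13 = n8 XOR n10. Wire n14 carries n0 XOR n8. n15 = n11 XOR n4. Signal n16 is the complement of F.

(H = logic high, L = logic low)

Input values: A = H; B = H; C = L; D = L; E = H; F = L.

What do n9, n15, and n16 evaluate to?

n9 = L, n15 = H, n16 = H

n3 = D AND C = L AND L = L
n4 = NOT F = NOT L = H
n7 = F XNOR n4 = L XNOR H = L
n9 = E XNOR n3 = H XNOR L = L
n11 = n7 AND F = L AND L = L
n15 = n11 XOR n4 = L XOR H = H
n16 = NOT F = NOT L = H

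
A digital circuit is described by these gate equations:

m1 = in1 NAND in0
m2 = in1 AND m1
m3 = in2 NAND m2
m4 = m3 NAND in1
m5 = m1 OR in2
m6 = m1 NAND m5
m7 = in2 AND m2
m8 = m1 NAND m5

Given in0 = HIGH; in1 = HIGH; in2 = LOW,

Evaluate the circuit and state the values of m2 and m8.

m2 = LOW  m8 = HIGH

m1 = in1 NAND in0 = HIGH NAND HIGH = LOW
m2 = in1 AND m1 = HIGH AND LOW = LOW
m5 = m1 OR in2 = LOW OR LOW = LOW
m8 = m1 NAND m5 = LOW NAND LOW = HIGH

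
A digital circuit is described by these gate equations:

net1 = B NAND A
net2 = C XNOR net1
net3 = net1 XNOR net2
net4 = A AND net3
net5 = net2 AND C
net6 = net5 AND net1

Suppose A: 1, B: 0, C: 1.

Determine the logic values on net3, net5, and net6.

net3 = 1, net5 = 1, net6 = 1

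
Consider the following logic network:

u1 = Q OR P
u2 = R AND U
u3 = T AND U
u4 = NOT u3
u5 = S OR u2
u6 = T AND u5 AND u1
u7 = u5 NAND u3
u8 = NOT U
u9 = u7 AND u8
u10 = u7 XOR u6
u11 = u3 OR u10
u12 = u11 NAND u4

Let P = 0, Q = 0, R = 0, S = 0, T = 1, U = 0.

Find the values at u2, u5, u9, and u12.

u2 = 0  u5 = 0  u9 = 1  u12 = 0

u1 = Q OR P = 0 OR 0 = 0
u2 = R AND U = 0 AND 0 = 0
u3 = T AND U = 1 AND 0 = 0
u4 = NOT u3 = NOT 0 = 1
u5 = S OR u2 = 0 OR 0 = 0
u6 = T AND u5 AND u1 = 1 AND 0 AND 0 = 0
u7 = u5 NAND u3 = 0 NAND 0 = 1
u8 = NOT U = NOT 0 = 1
u9 = u7 AND u8 = 1 AND 1 = 1
u10 = u7 XOR u6 = 1 XOR 0 = 1
u11 = u3 OR u10 = 0 OR 1 = 1
u12 = u11 NAND u4 = 1 NAND 1 = 0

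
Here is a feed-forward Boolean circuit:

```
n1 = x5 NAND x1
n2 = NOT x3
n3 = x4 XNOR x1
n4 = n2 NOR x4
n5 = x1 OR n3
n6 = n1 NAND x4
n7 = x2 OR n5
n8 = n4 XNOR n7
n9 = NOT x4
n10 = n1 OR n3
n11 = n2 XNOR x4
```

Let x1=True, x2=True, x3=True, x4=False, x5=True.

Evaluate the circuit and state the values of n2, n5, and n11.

n2 = NOT x3 = NOT True = False
n3 = x4 XNOR x1 = False XNOR True = False
n5 = x1 OR n3 = True OR False = True
n11 = n2 XNOR x4 = False XNOR False = True

n2 = False, n5 = True, n11 = True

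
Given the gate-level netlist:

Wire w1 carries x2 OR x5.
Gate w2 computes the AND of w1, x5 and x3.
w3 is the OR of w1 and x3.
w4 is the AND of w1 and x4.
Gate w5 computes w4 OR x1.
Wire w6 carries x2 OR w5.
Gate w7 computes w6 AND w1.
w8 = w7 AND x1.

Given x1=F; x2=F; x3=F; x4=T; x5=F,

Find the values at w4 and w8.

w1 = x2 OR x5 = F OR F = F
w4 = w1 AND x4 = F AND T = F
w5 = w4 OR x1 = F OR F = F
w6 = x2 OR w5 = F OR F = F
w7 = w6 AND w1 = F AND F = F
w8 = w7 AND x1 = F AND F = F

w4 = F  w8 = F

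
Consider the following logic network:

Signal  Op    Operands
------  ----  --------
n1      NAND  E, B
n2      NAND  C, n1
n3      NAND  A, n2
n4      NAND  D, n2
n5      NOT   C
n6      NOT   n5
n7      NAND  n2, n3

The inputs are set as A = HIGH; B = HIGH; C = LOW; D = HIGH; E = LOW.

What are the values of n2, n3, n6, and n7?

n2 = HIGH  n3 = LOW  n6 = LOW  n7 = HIGH

n1 = E NAND B = LOW NAND HIGH = HIGH
n2 = C NAND n1 = LOW NAND HIGH = HIGH
n3 = A NAND n2 = HIGH NAND HIGH = LOW
n5 = NOT C = NOT LOW = HIGH
n6 = NOT n5 = NOT HIGH = LOW
n7 = n2 NAND n3 = HIGH NAND LOW = HIGH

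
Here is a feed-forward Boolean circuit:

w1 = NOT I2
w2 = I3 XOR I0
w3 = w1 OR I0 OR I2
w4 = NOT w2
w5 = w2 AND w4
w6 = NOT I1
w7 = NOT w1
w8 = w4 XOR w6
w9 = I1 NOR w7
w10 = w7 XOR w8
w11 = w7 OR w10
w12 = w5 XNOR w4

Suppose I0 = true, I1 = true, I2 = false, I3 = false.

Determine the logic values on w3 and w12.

w1 = NOT I2 = NOT false = true
w2 = I3 XOR I0 = false XOR true = true
w3 = w1 OR I0 OR I2 = true OR true OR false = true
w4 = NOT w2 = NOT true = false
w5 = w2 AND w4 = true AND false = false
w12 = w5 XNOR w4 = false XNOR false = true

w3 = true, w12 = true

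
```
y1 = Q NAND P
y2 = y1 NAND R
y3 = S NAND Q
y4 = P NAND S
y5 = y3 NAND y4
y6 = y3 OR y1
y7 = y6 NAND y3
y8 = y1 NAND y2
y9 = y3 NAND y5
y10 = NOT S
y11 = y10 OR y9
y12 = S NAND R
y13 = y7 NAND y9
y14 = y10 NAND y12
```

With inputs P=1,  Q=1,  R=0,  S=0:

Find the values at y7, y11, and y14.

y1 = Q NAND P = 1 NAND 1 = 0
y3 = S NAND Q = 0 NAND 1 = 1
y4 = P NAND S = 1 NAND 0 = 1
y5 = y3 NAND y4 = 1 NAND 1 = 0
y6 = y3 OR y1 = 1 OR 0 = 1
y7 = y6 NAND y3 = 1 NAND 1 = 0
y9 = y3 NAND y5 = 1 NAND 0 = 1
y10 = NOT S = NOT 0 = 1
y11 = y10 OR y9 = 1 OR 1 = 1
y12 = S NAND R = 0 NAND 0 = 1
y14 = y10 NAND y12 = 1 NAND 1 = 0

y7 = 0; y11 = 1; y14 = 0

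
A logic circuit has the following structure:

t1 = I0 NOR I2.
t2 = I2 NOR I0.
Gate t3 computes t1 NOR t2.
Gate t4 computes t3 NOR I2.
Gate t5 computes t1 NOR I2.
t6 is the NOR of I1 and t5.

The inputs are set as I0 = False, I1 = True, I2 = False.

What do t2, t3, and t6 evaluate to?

t1 = I0 NOR I2 = False NOR False = True
t2 = I2 NOR I0 = False NOR False = True
t3 = t1 NOR t2 = True NOR True = False
t5 = t1 NOR I2 = True NOR False = False
t6 = I1 NOR t5 = True NOR False = False

t2 = True, t3 = False, t6 = False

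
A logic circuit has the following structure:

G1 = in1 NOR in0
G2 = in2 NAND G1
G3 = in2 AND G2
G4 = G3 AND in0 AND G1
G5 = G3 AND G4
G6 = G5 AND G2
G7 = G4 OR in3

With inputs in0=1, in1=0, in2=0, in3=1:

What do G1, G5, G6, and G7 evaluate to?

G1 = in1 NOR in0 = 0 NOR 1 = 0
G2 = in2 NAND G1 = 0 NAND 0 = 1
G3 = in2 AND G2 = 0 AND 1 = 0
G4 = G3 AND in0 AND G1 = 0 AND 1 AND 0 = 0
G5 = G3 AND G4 = 0 AND 0 = 0
G6 = G5 AND G2 = 0 AND 1 = 0
G7 = G4 OR in3 = 0 OR 1 = 1

G1 = 0  G5 = 0  G6 = 0  G7 = 1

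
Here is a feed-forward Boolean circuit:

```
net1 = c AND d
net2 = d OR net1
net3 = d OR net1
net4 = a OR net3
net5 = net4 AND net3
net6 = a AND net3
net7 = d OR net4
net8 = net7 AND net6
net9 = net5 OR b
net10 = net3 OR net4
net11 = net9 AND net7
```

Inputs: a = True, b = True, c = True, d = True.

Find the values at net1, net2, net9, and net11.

net1 = c AND d = True AND True = True
net2 = d OR net1 = True OR True = True
net3 = d OR net1 = True OR True = True
net4 = a OR net3 = True OR True = True
net5 = net4 AND net3 = True AND True = True
net7 = d OR net4 = True OR True = True
net9 = net5 OR b = True OR True = True
net11 = net9 AND net7 = True AND True = True

net1 = True  net2 = True  net9 = True  net11 = True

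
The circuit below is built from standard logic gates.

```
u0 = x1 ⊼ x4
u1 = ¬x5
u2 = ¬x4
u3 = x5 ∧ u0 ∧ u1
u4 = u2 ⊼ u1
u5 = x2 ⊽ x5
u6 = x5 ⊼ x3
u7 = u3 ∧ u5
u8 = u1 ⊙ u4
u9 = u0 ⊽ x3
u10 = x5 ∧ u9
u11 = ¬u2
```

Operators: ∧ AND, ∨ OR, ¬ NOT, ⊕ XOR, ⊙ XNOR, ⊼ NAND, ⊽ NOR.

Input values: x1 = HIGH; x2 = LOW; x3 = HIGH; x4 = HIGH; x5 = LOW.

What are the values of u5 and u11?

u5 = HIGH; u11 = HIGH

u2 = NOT x4 = NOT HIGH = LOW
u5 = x2 NOR x5 = LOW NOR LOW = HIGH
u11 = NOT u2 = NOT LOW = HIGH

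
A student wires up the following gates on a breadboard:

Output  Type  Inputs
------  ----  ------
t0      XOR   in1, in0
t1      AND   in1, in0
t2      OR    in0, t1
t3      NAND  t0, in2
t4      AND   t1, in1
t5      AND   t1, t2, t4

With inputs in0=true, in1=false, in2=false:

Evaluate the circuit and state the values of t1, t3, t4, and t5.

t1 = false; t3 = true; t4 = false; t5 = false

t0 = in1 XOR in0 = false XOR true = true
t1 = in1 AND in0 = false AND true = false
t2 = in0 OR t1 = true OR false = true
t3 = t0 NAND in2 = true NAND false = true
t4 = t1 AND in1 = false AND false = false
t5 = t1 AND t2 AND t4 = false AND true AND false = false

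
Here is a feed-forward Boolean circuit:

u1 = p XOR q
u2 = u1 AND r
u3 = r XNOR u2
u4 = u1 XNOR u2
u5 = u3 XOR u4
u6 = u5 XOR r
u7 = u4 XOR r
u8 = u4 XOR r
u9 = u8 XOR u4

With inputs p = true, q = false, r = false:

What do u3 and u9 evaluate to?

u3 = true, u9 = false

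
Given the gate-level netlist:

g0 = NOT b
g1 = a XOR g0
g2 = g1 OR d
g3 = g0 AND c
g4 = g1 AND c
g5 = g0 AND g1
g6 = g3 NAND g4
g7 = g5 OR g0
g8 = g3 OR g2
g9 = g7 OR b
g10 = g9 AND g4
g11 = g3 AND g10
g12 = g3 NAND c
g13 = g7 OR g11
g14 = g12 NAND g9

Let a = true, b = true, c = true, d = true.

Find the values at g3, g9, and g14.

g3 = false, g9 = true, g14 = false

g0 = NOT b = NOT true = false
g1 = a XOR g0 = true XOR false = true
g3 = g0 AND c = false AND true = false
g5 = g0 AND g1 = false AND true = false
g7 = g5 OR g0 = false OR false = false
g9 = g7 OR b = false OR true = true
g12 = g3 NAND c = false NAND true = true
g14 = g12 NAND g9 = true NAND true = false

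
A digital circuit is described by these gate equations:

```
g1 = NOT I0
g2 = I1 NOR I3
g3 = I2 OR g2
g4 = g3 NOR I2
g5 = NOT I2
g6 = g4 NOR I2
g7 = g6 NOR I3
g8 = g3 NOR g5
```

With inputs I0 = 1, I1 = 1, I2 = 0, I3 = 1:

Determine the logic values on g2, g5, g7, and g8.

g2 = 0, g5 = 1, g7 = 0, g8 = 0

g2 = I1 NOR I3 = 1 NOR 1 = 0
g3 = I2 OR g2 = 0 OR 0 = 0
g4 = g3 NOR I2 = 0 NOR 0 = 1
g5 = NOT I2 = NOT 0 = 1
g6 = g4 NOR I2 = 1 NOR 0 = 0
g7 = g6 NOR I3 = 0 NOR 1 = 0
g8 = g3 NOR g5 = 0 NOR 1 = 0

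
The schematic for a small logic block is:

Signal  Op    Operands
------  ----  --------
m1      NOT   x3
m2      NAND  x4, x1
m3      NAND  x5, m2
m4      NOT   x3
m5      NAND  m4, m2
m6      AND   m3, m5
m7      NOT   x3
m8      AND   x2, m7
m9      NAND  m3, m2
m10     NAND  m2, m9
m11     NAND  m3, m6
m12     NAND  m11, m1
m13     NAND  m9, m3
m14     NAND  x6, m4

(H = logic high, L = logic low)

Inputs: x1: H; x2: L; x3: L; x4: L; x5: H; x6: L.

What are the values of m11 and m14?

m11 = H; m14 = H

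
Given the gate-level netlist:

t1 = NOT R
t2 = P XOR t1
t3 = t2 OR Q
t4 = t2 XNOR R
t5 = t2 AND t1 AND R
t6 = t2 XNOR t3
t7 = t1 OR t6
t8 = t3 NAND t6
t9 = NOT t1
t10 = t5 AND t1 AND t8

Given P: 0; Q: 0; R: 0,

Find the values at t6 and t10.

t6 = 1, t10 = 0

t1 = NOT R = NOT 0 = 1
t2 = P XOR t1 = 0 XOR 1 = 1
t3 = t2 OR Q = 1 OR 0 = 1
t5 = t2 AND t1 AND R = 1 AND 1 AND 0 = 0
t6 = t2 XNOR t3 = 1 XNOR 1 = 1
t8 = t3 NAND t6 = 1 NAND 1 = 0
t10 = t5 AND t1 AND t8 = 0 AND 1 AND 0 = 0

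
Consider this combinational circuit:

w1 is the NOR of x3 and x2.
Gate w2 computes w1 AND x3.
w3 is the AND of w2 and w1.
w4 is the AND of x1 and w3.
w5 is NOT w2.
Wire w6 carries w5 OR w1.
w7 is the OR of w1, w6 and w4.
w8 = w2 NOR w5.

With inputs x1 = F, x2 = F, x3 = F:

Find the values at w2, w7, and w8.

w1 = x3 NOR x2 = F NOR F = T
w2 = w1 AND x3 = T AND F = F
w3 = w2 AND w1 = F AND T = F
w4 = x1 AND w3 = F AND F = F
w5 = NOT w2 = NOT F = T
w6 = w5 OR w1 = T OR T = T
w7 = w1 OR w6 OR w4 = T OR T OR F = T
w8 = w2 NOR w5 = F NOR T = F

w2 = F  w7 = T  w8 = F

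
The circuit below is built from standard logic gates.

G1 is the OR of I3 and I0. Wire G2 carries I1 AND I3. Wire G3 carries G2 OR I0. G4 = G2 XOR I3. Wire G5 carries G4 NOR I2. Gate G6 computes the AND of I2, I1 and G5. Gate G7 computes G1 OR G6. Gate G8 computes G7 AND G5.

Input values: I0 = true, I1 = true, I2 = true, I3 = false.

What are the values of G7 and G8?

G7 = true; G8 = false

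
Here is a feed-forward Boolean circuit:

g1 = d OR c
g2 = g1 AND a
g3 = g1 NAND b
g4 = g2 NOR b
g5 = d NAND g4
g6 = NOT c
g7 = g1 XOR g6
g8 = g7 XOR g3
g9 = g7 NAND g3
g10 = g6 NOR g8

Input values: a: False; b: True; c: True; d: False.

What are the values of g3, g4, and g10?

g1 = d OR c = False OR True = True
g2 = g1 AND a = True AND False = False
g3 = g1 NAND b = True NAND True = False
g4 = g2 NOR b = False NOR True = False
g6 = NOT c = NOT True = False
g7 = g1 XOR g6 = True XOR False = True
g8 = g7 XOR g3 = True XOR False = True
g10 = g6 NOR g8 = False NOR True = False

g3 = False; g4 = False; g10 = False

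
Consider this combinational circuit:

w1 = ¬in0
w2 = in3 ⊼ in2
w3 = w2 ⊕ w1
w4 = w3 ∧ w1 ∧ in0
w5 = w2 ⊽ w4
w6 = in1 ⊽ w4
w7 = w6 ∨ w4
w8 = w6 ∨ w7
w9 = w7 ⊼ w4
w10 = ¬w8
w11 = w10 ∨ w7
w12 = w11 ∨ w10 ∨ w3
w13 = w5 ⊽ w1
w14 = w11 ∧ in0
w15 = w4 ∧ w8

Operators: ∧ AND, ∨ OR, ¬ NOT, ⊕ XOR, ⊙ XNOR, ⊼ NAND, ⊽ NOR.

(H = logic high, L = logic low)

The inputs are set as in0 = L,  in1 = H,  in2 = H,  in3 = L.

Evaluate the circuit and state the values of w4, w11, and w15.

w4 = L; w11 = H; w15 = L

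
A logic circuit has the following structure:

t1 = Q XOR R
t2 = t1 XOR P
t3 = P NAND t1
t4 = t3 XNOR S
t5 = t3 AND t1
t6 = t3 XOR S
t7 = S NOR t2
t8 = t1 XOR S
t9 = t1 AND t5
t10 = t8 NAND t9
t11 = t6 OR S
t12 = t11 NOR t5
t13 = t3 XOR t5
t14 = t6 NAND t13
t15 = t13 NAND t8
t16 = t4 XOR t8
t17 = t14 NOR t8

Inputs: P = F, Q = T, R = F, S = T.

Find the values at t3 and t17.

t1 = Q XOR R = T XOR F = T
t3 = P NAND t1 = F NAND T = T
t5 = t3 AND t1 = T AND T = T
t6 = t3 XOR S = T XOR T = F
t8 = t1 XOR S = T XOR T = F
t13 = t3 XOR t5 = T XOR T = F
t14 = t6 NAND t13 = F NAND F = T
t17 = t14 NOR t8 = T NOR F = F

t3 = T, t17 = F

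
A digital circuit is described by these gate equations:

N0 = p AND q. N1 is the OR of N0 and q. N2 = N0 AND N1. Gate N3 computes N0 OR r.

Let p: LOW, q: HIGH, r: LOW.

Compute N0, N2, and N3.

N0 = LOW, N2 = LOW, N3 = LOW

N0 = p AND q = LOW AND HIGH = LOW
N1 = N0 OR q = LOW OR HIGH = HIGH
N2 = N0 AND N1 = LOW AND HIGH = LOW
N3 = N0 OR r = LOW OR LOW = LOW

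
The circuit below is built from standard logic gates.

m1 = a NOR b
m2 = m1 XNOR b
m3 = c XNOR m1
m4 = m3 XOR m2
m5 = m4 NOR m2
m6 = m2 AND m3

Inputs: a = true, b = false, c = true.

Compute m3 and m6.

m3 = false  m6 = false

m1 = a NOR b = true NOR false = false
m2 = m1 XNOR b = false XNOR false = true
m3 = c XNOR m1 = true XNOR false = false
m6 = m2 AND m3 = true AND false = false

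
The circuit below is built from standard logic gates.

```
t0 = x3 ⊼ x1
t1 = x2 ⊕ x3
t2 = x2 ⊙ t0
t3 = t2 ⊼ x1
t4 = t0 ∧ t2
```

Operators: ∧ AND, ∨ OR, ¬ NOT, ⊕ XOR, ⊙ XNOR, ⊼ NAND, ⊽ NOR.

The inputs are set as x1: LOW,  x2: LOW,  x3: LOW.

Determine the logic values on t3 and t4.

t0 = x3 NAND x1 = LOW NAND LOW = HIGH
t2 = x2 XNOR t0 = LOW XNOR HIGH = LOW
t3 = t2 NAND x1 = LOW NAND LOW = HIGH
t4 = t0 AND t2 = HIGH AND LOW = LOW

t3 = HIGH, t4 = LOW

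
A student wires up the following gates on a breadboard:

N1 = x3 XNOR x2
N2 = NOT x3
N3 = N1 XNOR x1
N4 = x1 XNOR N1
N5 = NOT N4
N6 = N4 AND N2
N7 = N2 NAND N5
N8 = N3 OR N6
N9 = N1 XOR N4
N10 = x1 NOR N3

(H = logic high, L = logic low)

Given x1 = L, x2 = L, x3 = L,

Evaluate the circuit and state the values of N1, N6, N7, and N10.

N1 = H, N6 = L, N7 = L, N10 = H

N1 = x3 XNOR x2 = L XNOR L = H
N2 = NOT x3 = NOT L = H
N3 = N1 XNOR x1 = H XNOR L = L
N4 = x1 XNOR N1 = L XNOR H = L
N5 = NOT N4 = NOT L = H
N6 = N4 AND N2 = L AND H = L
N7 = N2 NAND N5 = H NAND H = L
N10 = x1 NOR N3 = L NOR L = H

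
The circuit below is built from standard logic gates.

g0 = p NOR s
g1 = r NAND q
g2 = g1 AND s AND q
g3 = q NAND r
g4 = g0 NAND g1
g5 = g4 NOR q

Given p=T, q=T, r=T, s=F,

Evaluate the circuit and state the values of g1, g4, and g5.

g0 = p NOR s = T NOR F = F
g1 = r NAND q = T NAND T = F
g4 = g0 NAND g1 = F NAND F = T
g5 = g4 NOR q = T NOR T = F

g1 = F, g4 = T, g5 = F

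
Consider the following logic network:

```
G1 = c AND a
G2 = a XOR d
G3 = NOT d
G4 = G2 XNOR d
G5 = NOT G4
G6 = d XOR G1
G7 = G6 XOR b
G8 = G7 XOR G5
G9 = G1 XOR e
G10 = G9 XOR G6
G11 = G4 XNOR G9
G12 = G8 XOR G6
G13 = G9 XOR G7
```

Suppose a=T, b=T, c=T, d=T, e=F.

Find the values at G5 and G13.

G5 = T  G13 = F

G1 = c AND a = T AND T = T
G2 = a XOR d = T XOR T = F
G4 = G2 XNOR d = F XNOR T = F
G5 = NOT G4 = NOT F = T
G6 = d XOR G1 = T XOR T = F
G7 = G6 XOR b = F XOR T = T
G9 = G1 XOR e = T XOR F = T
G13 = G9 XOR G7 = T XOR T = F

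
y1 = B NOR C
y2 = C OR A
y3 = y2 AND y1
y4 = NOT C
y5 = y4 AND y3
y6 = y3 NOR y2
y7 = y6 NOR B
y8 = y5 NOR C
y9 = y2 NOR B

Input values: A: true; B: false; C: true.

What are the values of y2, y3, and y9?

y2 = true, y3 = false, y9 = false

y1 = B NOR C = false NOR true = false
y2 = C OR A = true OR true = true
y3 = y2 AND y1 = true AND false = false
y9 = y2 NOR B = true NOR false = false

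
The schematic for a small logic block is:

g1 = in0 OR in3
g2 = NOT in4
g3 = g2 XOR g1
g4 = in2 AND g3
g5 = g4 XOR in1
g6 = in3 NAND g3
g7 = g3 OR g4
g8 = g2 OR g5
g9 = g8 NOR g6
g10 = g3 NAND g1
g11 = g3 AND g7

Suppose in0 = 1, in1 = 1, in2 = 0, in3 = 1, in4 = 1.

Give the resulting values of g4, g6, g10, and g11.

g1 = in0 OR in3 = 1 OR 1 = 1
g2 = NOT in4 = NOT 1 = 0
g3 = g2 XOR g1 = 0 XOR 1 = 1
g4 = in2 AND g3 = 0 AND 1 = 0
g6 = in3 NAND g3 = 1 NAND 1 = 0
g7 = g3 OR g4 = 1 OR 0 = 1
g10 = g3 NAND g1 = 1 NAND 1 = 0
g11 = g3 AND g7 = 1 AND 1 = 1

g4 = 0, g6 = 0, g10 = 0, g11 = 1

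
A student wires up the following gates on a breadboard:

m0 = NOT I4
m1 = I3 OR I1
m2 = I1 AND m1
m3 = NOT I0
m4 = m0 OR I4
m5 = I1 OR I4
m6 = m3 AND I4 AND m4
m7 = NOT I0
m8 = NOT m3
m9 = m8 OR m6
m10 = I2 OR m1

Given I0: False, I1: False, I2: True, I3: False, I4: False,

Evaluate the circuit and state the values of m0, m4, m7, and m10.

m0 = NOT I4 = NOT False = True
m1 = I3 OR I1 = False OR False = False
m4 = m0 OR I4 = True OR False = True
m7 = NOT I0 = NOT False = True
m10 = I2 OR m1 = True OR False = True

m0 = True, m4 = True, m7 = True, m10 = True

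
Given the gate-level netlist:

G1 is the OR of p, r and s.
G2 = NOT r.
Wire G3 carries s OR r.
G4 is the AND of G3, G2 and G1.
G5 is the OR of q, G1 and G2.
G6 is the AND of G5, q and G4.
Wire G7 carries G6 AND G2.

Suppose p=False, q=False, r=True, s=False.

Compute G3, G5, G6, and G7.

G1 = p OR r OR s = False OR True OR False = True
G2 = NOT r = NOT True = False
G3 = s OR r = False OR True = True
G4 = G3 AND G2 AND G1 = True AND False AND True = False
G5 = q OR G1 OR G2 = False OR True OR False = True
G6 = G5 AND q AND G4 = True AND False AND False = False
G7 = G6 AND G2 = False AND False = False

G3 = True; G5 = True; G6 = False; G7 = False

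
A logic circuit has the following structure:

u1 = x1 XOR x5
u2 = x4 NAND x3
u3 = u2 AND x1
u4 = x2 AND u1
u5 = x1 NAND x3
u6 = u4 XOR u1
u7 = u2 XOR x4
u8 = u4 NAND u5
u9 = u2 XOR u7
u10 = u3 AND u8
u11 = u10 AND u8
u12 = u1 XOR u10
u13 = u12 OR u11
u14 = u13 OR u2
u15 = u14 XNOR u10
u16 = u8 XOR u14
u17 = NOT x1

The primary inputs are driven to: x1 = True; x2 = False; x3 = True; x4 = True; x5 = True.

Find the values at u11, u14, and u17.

u11 = False, u14 = False, u17 = False

u1 = x1 XOR x5 = True XOR True = False
u2 = x4 NAND x3 = True NAND True = False
u3 = u2 AND x1 = False AND True = False
u4 = x2 AND u1 = False AND False = False
u5 = x1 NAND x3 = True NAND True = False
u8 = u4 NAND u5 = False NAND False = True
u10 = u3 AND u8 = False AND True = False
u11 = u10 AND u8 = False AND True = False
u12 = u1 XOR u10 = False XOR False = False
u13 = u12 OR u11 = False OR False = False
u14 = u13 OR u2 = False OR False = False
u17 = NOT x1 = NOT True = False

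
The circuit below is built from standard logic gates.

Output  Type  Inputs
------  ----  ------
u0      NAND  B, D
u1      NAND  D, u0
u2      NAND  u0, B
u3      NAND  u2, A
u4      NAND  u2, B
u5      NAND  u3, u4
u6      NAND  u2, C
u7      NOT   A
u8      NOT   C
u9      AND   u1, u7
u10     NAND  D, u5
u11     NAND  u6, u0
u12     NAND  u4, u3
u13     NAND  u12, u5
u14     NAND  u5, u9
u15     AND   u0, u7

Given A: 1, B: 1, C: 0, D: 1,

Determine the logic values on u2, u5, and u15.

u2 = 1, u5 = 1, u15 = 0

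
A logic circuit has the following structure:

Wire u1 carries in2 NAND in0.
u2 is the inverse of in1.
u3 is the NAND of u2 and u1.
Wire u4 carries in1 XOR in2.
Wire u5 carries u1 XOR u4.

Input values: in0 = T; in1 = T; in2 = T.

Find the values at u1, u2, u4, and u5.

u1 = F; u2 = F; u4 = F; u5 = F

u1 = in2 NAND in0 = T NAND T = F
u2 = NOT in1 = NOT T = F
u4 = in1 XOR in2 = T XOR T = F
u5 = u1 XOR u4 = F XOR F = F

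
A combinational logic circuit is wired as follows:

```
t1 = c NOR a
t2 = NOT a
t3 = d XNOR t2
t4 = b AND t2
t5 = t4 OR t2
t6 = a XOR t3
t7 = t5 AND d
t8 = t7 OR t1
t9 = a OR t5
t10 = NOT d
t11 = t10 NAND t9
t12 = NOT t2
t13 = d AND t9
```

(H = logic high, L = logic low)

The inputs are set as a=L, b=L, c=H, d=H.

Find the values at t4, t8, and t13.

t1 = c NOR a = H NOR L = L
t2 = NOT a = NOT L = H
t4 = b AND t2 = L AND H = L
t5 = t4 OR t2 = L OR H = H
t7 = t5 AND d = H AND H = H
t8 = t7 OR t1 = H OR L = H
t9 = a OR t5 = L OR H = H
t13 = d AND t9 = H AND H = H

t4 = L, t8 = H, t13 = H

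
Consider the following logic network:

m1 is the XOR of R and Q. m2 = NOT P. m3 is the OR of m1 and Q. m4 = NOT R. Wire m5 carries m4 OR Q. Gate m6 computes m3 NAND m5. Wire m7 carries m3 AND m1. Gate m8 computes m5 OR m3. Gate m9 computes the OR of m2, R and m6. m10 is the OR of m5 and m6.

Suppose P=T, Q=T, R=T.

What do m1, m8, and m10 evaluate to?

m1 = R XOR Q = T XOR T = F
m3 = m1 OR Q = F OR T = T
m4 = NOT R = NOT T = F
m5 = m4 OR Q = F OR T = T
m6 = m3 NAND m5 = T NAND T = F
m8 = m5 OR m3 = T OR T = T
m10 = m5 OR m6 = T OR F = T

m1 = F  m8 = T  m10 = T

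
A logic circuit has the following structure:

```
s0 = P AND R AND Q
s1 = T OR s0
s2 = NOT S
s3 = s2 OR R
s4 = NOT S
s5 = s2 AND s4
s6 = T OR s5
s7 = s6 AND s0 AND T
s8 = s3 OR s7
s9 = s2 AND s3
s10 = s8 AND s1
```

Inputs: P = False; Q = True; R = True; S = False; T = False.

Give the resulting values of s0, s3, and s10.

s0 = P AND R AND Q = False AND True AND True = False
s1 = T OR s0 = False OR False = False
s2 = NOT S = NOT False = True
s3 = s2 OR R = True OR True = True
s4 = NOT S = NOT False = True
s5 = s2 AND s4 = True AND True = True
s6 = T OR s5 = False OR True = True
s7 = s6 AND s0 AND T = True AND False AND False = False
s8 = s3 OR s7 = True OR False = True
s10 = s8 AND s1 = True AND False = False

s0 = False, s3 = True, s10 = False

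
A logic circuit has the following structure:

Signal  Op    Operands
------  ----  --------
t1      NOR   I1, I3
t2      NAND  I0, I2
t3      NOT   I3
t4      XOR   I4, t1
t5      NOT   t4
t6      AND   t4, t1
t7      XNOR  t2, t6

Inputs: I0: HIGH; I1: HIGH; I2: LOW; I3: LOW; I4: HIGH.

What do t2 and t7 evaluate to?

t2 = HIGH, t7 = LOW

t1 = I1 NOR I3 = HIGH NOR LOW = LOW
t2 = I0 NAND I2 = HIGH NAND LOW = HIGH
t4 = I4 XOR t1 = HIGH XOR LOW = HIGH
t6 = t4 AND t1 = HIGH AND LOW = LOW
t7 = t2 XNOR t6 = HIGH XNOR LOW = LOW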